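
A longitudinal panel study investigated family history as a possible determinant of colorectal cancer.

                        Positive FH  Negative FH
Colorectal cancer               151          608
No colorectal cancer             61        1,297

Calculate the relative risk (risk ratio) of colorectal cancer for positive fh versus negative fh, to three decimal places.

2.232

Reading the table with exposure as columns: a = 151 (Positive FH, case), b = 61 (Positive FH, non-case), c = 608 (Negative FH, case), d = 1297.
Risk in exposed = 151/212 = 0.71226; risk in unexposed = 608/1905 = 0.31916.
RR = 0.71226 / 0.31916 = 2.23168
The risk among the exposed is 2.23 times that among the unexposed.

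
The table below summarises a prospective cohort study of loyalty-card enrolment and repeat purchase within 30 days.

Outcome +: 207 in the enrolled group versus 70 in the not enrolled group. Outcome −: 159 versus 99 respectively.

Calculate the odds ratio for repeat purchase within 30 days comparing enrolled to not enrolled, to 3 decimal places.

1.841

From the description: a = 207, b = 159, c = 70, d = 99.
OR = (a·d)/(b·c) = (207 × 99) / (159 × 70) = 20493 / 11130 = 1.84124
The odds of repeat purchase within 30 days are about 1.84 times as high in the enrolled group.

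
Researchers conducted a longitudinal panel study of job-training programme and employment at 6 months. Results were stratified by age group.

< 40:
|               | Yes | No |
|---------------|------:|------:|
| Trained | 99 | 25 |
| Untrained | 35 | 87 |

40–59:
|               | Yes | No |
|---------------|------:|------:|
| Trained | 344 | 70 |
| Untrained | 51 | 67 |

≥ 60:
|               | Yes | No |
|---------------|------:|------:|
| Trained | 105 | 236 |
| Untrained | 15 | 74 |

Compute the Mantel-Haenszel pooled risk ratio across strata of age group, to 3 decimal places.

2.125

RR_MH = Σ(aᵢ·n₀ᵢ/nᵢ) / Σ(cᵢ·n₁ᵢ/nᵢ), with n₁ᵢ = aᵢ+bᵢ (exposed), n₀ᵢ = cᵢ+dᵢ (unexposed), nᵢ = n₁ᵢ+n₀ᵢ.
Stratum 1 (< 40): n₁ = 124, n₀ = 122, n = 246; a·n₀/n = 99·122/246 = 49.0976; c·n₁/n = 35·124/246 = 17.6423
Stratum 2 (40–59): n₁ = 414, n₀ = 118, n = 532; a·n₀/n = 344·118/532 = 76.3008; c·n₁/n = 51·414/532 = 39.6880
Stratum 3 (≥ 60): n₁ = 341, n₀ = 89, n = 430; a·n₀/n = 105·89/430 = 21.7326; c·n₁/n = 15·341/430 = 11.8953
RR_MH = (49.0976 + 76.3008 + 21.7326) / (17.6423 + 39.6880 + 11.8953) = 147.1309 / 69.2256 = 2.12538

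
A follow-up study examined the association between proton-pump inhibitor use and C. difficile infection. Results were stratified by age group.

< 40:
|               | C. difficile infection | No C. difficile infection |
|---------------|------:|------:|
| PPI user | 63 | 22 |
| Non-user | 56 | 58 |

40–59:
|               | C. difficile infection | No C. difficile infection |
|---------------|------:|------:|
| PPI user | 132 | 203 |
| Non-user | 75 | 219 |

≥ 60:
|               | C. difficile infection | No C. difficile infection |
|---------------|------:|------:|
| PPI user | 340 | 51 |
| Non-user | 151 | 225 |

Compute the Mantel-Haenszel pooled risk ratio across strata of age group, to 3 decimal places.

RR_MH = Σ(aᵢ·n₀ᵢ/nᵢ) / Σ(cᵢ·n₁ᵢ/nᵢ), with n₁ᵢ = aᵢ+bᵢ (exposed), n₀ᵢ = cᵢ+dᵢ (unexposed), nᵢ = n₁ᵢ+n₀ᵢ.
Stratum 1 (< 40): n₁ = 85, n₀ = 114, n = 199; a·n₀/n = 63·114/199 = 36.0905; c·n₁/n = 56·85/199 = 23.9196
Stratum 2 (40–59): n₁ = 335, n₀ = 294, n = 629; a·n₀/n = 132·294/629 = 61.6979; c·n₁/n = 75·335/629 = 39.9444
Stratum 3 (≥ 60): n₁ = 391, n₀ = 376, n = 767; a·n₀/n = 340·376/767 = 166.6754; c·n₁/n = 151·391/767 = 76.9765
RR_MH = (36.0905 + 61.6979 + 166.6754) / (23.9196 + 39.9444 + 76.9765) = 264.4637 / 140.8405 = 1.87775

1.878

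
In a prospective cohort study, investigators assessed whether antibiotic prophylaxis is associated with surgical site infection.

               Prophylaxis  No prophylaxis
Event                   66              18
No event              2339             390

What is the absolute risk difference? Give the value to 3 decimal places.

Reading the table with exposure as columns: a = 66 (Prophylaxis, case), b = 2339 (Prophylaxis, non-case), c = 18 (No prophylaxis, case), d = 390.
Risk in exposed = 66/2405 = 0.027443; risk in unexposed = 18/408 = 0.044118.
Risk difference = 0.027443 − 0.044118 = -0.016675

-0.017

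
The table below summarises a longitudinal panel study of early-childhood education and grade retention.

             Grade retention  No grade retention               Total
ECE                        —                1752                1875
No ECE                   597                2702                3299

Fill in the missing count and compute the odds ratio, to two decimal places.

0.32

The missing cell is in the exposed row: 1875 − 1752 = 123.
So a = 123, b = 1752, c = 597, d = 2702.
OR = (a·d)/(b·c) = (123 × 2702) / (1752 × 597) = 332346 / 1045944 = 0.31775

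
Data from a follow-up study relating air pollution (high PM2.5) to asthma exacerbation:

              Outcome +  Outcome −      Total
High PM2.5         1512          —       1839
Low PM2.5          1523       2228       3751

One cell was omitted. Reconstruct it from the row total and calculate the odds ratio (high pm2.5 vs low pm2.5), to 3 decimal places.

The missing cell is in the exposed row: 1839 − 1512 = 327.
So a = 1512, b = 327, c = 1523, d = 2228.
OR = (a·d)/(b·c) = (1512 × 2228) / (327 × 1523) = 3368736 / 498021 = 6.76424

6.764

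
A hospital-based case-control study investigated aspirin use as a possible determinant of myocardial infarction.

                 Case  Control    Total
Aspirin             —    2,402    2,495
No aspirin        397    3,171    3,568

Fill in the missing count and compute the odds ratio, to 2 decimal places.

0.31

The missing cell is in the exposed row: 2495 − 2402 = 93.
So a = 93, b = 2402, c = 397, d = 3171.
OR = (a·d)/(b·c) = (93 × 3171) / (2402 × 397) = 294903 / 953594 = 0.30925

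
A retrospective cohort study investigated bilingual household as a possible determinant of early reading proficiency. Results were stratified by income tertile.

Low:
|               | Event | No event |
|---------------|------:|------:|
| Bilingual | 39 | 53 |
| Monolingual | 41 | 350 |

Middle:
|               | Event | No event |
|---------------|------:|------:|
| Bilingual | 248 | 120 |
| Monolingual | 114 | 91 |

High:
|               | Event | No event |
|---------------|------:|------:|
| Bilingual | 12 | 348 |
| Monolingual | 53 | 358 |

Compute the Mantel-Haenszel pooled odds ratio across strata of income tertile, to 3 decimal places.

OR_MH = Σ(aᵢdᵢ/nᵢ) / Σ(bᵢcᵢ/nᵢ), where nᵢ is the stratum total.
Stratum 1 (Low): n = 483; a·d/n = 39·350/483 = 28.2609; b·c/n = 53·41/483 = 4.4990
Stratum 2 (Middle): n = 573; a·d/n = 248·91/573 = 39.3857; b·c/n = 120·114/573 = 23.8743
Stratum 3 (High): n = 771; a·d/n = 12·358/771 = 5.5720; b·c/n = 348·53/771 = 23.9222
OR_MH = (28.2609 + 39.3857 + 5.5720) / (4.4990 + 23.8743 + 23.9222) = 73.2185 / 52.2955 = 1.40009

1.400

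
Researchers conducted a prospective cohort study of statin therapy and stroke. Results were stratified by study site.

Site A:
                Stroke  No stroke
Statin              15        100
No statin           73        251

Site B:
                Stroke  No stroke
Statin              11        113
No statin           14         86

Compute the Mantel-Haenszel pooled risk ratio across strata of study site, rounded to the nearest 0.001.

0.595

RR_MH = Σ(aᵢ·n₀ᵢ/nᵢ) / Σ(cᵢ·n₁ᵢ/nᵢ), with n₁ᵢ = aᵢ+bᵢ (exposed), n₀ᵢ = cᵢ+dᵢ (unexposed), nᵢ = n₁ᵢ+n₀ᵢ.
Stratum 1 (Site A): n₁ = 115, n₀ = 324, n = 439; a·n₀/n = 15·324/439 = 11.0706; c·n₁/n = 73·115/439 = 19.1230
Stratum 2 (Site B): n₁ = 124, n₀ = 100, n = 224; a·n₀/n = 11·100/224 = 4.9107; c·n₁/n = 14·124/224 = 7.7500
RR_MH = (11.0706 + 4.9107) / (19.1230 + 7.7500) = 15.9813 / 26.8730 = 0.59470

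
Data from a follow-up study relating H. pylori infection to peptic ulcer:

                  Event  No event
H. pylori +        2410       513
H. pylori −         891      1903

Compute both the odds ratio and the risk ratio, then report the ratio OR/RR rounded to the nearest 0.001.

Cells: a = 2410, b = 513, c = 891, d = 1903.
OR = (2410·1903)/(513·891) = 4586230/457083 = 10.03369
Risk in exposed = 2410/2923 = 0.82450; risk in unexposed = 891/2794 = 0.31890; RR = 2.58545
OR/RR = 10.03369 / 2.58545 = 3.88082
The outcome is not rare, so the OR lies further from 1 than the RR.

3.881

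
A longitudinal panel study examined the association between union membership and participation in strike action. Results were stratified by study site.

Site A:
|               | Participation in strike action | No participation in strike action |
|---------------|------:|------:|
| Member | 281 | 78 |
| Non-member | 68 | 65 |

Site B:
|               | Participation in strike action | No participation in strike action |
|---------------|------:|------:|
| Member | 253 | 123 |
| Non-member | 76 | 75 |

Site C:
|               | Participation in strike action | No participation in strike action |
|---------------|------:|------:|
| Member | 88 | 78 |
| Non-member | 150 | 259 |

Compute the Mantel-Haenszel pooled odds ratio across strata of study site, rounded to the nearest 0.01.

2.31

OR_MH = Σ(aᵢdᵢ/nᵢ) / Σ(bᵢcᵢ/nᵢ), where nᵢ is the stratum total.
Stratum 1 (Site A): n = 492; a·d/n = 281·65/492 = 37.1240; b·c/n = 78·68/492 = 10.7805
Stratum 2 (Site B): n = 527; a·d/n = 253·75/527 = 36.0057; b·c/n = 123·76/527 = 17.7381
Stratum 3 (Site C): n = 575; a·d/n = 88·259/575 = 39.6383; b·c/n = 78·150/575 = 20.3478
OR_MH = (37.1240 + 36.0057 + 39.6383) / (10.7805 + 17.7381 + 20.3478) = 112.7679 / 48.8665 = 2.30768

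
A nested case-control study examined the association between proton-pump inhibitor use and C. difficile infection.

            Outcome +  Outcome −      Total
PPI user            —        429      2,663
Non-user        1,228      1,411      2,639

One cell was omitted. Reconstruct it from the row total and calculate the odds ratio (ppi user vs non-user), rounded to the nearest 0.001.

The missing cell is in the exposed row: 2663 − 429 = 2234.
So a = 2234, b = 429, c = 1228, d = 1411.
OR = (a·d)/(b·c) = (2234 × 1411) / (429 × 1228) = 3152174 / 526812 = 5.98349

5.983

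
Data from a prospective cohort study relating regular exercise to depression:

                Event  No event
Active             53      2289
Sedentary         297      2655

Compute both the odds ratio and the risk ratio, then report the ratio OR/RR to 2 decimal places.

Cells: a = 53, b = 2289, c = 297, d = 2655.
OR = (53·2655)/(2289·297) = 140715/679833 = 0.20698
Risk in exposed = 53/2342 = 0.02263; risk in unexposed = 297/2952 = 0.10061; RR = 0.22493
OR/RR = 0.20698 / 0.22493 = 0.92021
The outcome is not rare, so the OR lies further from 1 than the RR.

0.92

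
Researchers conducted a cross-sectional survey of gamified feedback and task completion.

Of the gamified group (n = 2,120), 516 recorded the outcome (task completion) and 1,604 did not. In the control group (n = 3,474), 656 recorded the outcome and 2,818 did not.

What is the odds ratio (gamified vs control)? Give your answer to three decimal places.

From the description: a = 516, b = 1604, c = 656, d = 2818.
OR = (a·d)/(b·c) = (516 × 2818) / (1604 × 656) = 1454088 / 1052224 = 1.38192
The odds of task completion are about 1.38 times as high in the gamified group.

1.382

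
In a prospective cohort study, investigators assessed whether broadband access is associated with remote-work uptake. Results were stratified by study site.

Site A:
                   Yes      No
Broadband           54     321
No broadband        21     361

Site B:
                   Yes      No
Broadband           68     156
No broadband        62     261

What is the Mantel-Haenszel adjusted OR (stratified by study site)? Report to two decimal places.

OR_MH = Σ(aᵢdᵢ/nᵢ) / Σ(bᵢcᵢ/nᵢ), where nᵢ is the stratum total.
Stratum 1 (Site A): n = 757; a·d/n = 54·361/757 = 25.7517; b·c/n = 321·21/757 = 8.9049
Stratum 2 (Site B): n = 547; a·d/n = 68·261/547 = 32.4461; b·c/n = 156·62/547 = 17.6819
OR_MH = (25.7517 + 32.4461) / (8.9049 + 17.6819) = 58.1977 / 26.5868 = 2.18897

2.19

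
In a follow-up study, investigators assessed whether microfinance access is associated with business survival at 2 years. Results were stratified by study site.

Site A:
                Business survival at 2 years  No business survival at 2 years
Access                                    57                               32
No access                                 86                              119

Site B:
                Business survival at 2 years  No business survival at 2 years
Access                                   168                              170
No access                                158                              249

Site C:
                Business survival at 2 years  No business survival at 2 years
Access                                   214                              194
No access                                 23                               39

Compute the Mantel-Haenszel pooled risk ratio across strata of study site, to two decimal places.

RR_MH = Σ(aᵢ·n₀ᵢ/nᵢ) / Σ(cᵢ·n₁ᵢ/nᵢ), with n₁ᵢ = aᵢ+bᵢ (exposed), n₀ᵢ = cᵢ+dᵢ (unexposed), nᵢ = n₁ᵢ+n₀ᵢ.
Stratum 1 (Site A): n₁ = 89, n₀ = 205, n = 294; a·n₀/n = 57·205/294 = 39.7449; c·n₁/n = 86·89/294 = 26.0340
Stratum 2 (Site B): n₁ = 338, n₀ = 407, n = 745; a·n₀/n = 168·407/745 = 91.7799; c·n₁/n = 158·338/745 = 71.6832
Stratum 3 (Site C): n₁ = 408, n₀ = 62, n = 470; a·n₀/n = 214·62/470 = 28.2298; c·n₁/n = 23·408/470 = 19.9660
RR_MH = (39.7449 + 91.7799 + 28.2298) / (26.0340 + 71.6832 + 19.9660) = 159.7546 / 117.6832 = 1.35750

1.36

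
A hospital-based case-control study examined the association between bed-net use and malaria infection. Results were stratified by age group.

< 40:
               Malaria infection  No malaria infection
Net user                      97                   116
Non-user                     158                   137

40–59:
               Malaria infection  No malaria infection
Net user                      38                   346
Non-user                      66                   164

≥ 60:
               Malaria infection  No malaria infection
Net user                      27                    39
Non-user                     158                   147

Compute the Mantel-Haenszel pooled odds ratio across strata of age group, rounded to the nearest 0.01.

OR_MH = Σ(aᵢdᵢ/nᵢ) / Σ(bᵢcᵢ/nᵢ), where nᵢ is the stratum total.
Stratum 1 (< 40): n = 508; a·d/n = 97·137/508 = 26.1594; b·c/n = 116·158/508 = 36.0787
Stratum 2 (40–59): n = 614; a·d/n = 38·164/614 = 10.1498; b·c/n = 346·66/614 = 37.1922
Stratum 3 (≥ 60): n = 371; a·d/n = 27·147/371 = 10.6981; b·c/n = 39·158/371 = 16.6092
OR_MH = (26.1594 + 10.1498 + 10.6981) / (36.0787 + 37.1922 + 16.6092) = 47.0074 / 89.8801 = 0.52300

0.52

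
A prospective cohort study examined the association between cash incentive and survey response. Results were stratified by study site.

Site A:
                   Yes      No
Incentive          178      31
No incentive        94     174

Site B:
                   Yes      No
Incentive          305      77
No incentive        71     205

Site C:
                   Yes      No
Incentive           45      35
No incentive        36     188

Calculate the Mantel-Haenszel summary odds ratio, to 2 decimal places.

10.12

OR_MH = Σ(aᵢdᵢ/nᵢ) / Σ(bᵢcᵢ/nᵢ), where nᵢ is the stratum total.
Stratum 1 (Site A): n = 477; a·d/n = 178·174/477 = 64.9308; b·c/n = 31·94/477 = 6.1090
Stratum 2 (Site B): n = 658; a·d/n = 305·205/658 = 95.0228; b·c/n = 77·71/658 = 8.3085
Stratum 3 (Site C): n = 304; a·d/n = 45·188/304 = 27.8289; b·c/n = 35·36/304 = 4.1447
OR_MH = (64.9308 + 95.0228 + 27.8289) / (6.1090 + 8.3085 + 4.1447) = 187.7826 / 18.5623 = 10.11636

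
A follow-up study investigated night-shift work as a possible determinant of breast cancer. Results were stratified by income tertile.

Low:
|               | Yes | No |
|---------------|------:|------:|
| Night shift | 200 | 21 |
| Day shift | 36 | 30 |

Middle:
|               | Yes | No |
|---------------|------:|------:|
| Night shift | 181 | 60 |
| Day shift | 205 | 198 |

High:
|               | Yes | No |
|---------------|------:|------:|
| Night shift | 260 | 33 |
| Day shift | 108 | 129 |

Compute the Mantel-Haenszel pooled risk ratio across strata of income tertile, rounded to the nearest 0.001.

RR_MH = Σ(aᵢ·n₀ᵢ/nᵢ) / Σ(cᵢ·n₁ᵢ/nᵢ), with n₁ᵢ = aᵢ+bᵢ (exposed), n₀ᵢ = cᵢ+dᵢ (unexposed), nᵢ = n₁ᵢ+n₀ᵢ.
Stratum 1 (Low): n₁ = 221, n₀ = 66, n = 287; a·n₀/n = 200·66/287 = 45.9930; c·n₁/n = 36·221/287 = 27.7213
Stratum 2 (Middle): n₁ = 241, n₀ = 403, n = 644; a·n₀/n = 181·403/644 = 113.2655; c·n₁/n = 205·241/644 = 76.7158
Stratum 3 (High): n₁ = 293, n₀ = 237, n = 530; a·n₀/n = 260·237/530 = 116.2642; c·n₁/n = 108·293/530 = 59.7057
RR_MH = (45.9930 + 113.2655 + 116.2642) / (27.7213 + 76.7158 + 59.7057) = 275.5227 / 164.1428 = 1.67856

1.679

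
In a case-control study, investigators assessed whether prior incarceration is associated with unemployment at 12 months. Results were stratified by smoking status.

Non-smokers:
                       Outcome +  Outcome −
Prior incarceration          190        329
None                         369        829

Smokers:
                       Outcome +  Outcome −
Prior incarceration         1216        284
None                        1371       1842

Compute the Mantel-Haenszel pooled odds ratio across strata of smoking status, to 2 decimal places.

OR_MH = Σ(aᵢdᵢ/nᵢ) / Σ(bᵢcᵢ/nᵢ), where nᵢ is the stratum total.
Stratum 1 (Non-smokers): n = 1717; a·d/n = 190·829/1717 = 91.7356; b·c/n = 329·369/1717 = 70.7053
Stratum 2 (Smokers): n = 4713; a·d/n = 1216·1842/4713 = 475.2540; b·c/n = 284·1371/4713 = 82.6149
OR_MH = (91.7356 + 475.2540) / (70.7053 + 82.6149) = 566.9896 / 153.3202 = 3.69807

3.70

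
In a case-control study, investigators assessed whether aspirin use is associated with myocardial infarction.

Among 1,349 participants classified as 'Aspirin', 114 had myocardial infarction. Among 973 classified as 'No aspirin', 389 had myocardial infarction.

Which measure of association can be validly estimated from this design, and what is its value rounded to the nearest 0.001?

0.139

From the description: a = 114, b = 1235, c = 389, d = 584.
This is a case-control study: participants were sampled on outcome status, so risks in the source population cannot be estimated directly — relative risk is not valid here. The odds ratio is the appropriate measure.
OR = (a·d)/(b·c) = (114 × 584) / (1235 × 389) = 66576 / 480415 = 0.13858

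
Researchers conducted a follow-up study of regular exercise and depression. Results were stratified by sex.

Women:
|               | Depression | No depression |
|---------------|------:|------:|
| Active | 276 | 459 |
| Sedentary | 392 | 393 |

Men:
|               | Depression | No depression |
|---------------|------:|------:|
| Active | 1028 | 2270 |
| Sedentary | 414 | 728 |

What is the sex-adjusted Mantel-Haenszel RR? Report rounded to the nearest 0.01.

0.82

RR_MH = Σ(aᵢ·n₀ᵢ/nᵢ) / Σ(cᵢ·n₁ᵢ/nᵢ), with n₁ᵢ = aᵢ+bᵢ (exposed), n₀ᵢ = cᵢ+dᵢ (unexposed), nᵢ = n₁ᵢ+n₀ᵢ.
Stratum 1 (Women): n₁ = 735, n₀ = 785, n = 1520; a·n₀/n = 276·785/1520 = 142.5395; c·n₁/n = 392·735/1520 = 189.5526
Stratum 2 (Men): n₁ = 3298, n₀ = 1142, n = 4440; a·n₀/n = 1028·1142/4440 = 264.4090; c·n₁/n = 414·3298/4440 = 307.5162
RR_MH = (142.5395 + 264.4090) / (189.5526 + 307.5162) = 406.9485 / 497.0688 = 0.81870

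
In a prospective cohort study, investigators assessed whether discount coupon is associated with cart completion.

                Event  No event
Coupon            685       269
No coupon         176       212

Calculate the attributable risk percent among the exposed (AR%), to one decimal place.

Cells: a = 685, b = 269, c = 176, d = 212.
Risk in exposed = 685/954 = 0.71803; risk in unexposed = 176/388 = 0.45361.
RR = 0.71803/0.45361 = 1.58293
AR% = (RR − 1)/RR × 100 = (1.58293 − 1)/1.58293 × 100 = 36.8259%

36.8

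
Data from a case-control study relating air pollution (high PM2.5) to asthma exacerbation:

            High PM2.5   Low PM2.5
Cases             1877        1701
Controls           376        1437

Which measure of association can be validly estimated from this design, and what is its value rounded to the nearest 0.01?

Reading the table with exposure as columns: a = 1877 (High PM2.5, case), b = 376 (High PM2.5, non-case), c = 1701 (Low PM2.5, case), d = 1437.
This is a case-control study: participants were sampled on outcome status, so risks in the source population cannot be estimated directly — relative risk is not valid here. The odds ratio is the appropriate measure.
OR = (a·d)/(b·c) = (1877 × 1437) / (376 × 1701) = 2697249 / 639576 = 4.21725

4.22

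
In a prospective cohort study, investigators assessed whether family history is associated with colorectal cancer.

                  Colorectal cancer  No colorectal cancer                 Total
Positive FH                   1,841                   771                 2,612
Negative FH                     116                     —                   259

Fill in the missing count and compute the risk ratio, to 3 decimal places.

1.574

The missing cell is in the unexposed row: 259 − 116 = 143.
So a = 1841, b = 771, c = 116, d = 143.
RR = [a/(a+b)] / [c/(c+d)] = (1841/2612) / (116/259) = 0.70482/0.44788 = 1.57370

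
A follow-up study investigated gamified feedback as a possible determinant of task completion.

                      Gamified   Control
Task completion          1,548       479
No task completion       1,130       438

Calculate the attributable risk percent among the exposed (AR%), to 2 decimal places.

9.63

Reading the table with exposure as columns: a = 1548 (Gamified, case), b = 1130 (Gamified, non-case), c = 479 (Control, case), d = 438.
Risk in exposed = 1548/2678 = 0.57804; risk in unexposed = 479/917 = 0.52236.
RR = 0.57804/0.52236 = 1.10661
AR% = (RR − 1)/RR × 100 = (1.10661 − 1)/1.10661 × 100 = 9.6338%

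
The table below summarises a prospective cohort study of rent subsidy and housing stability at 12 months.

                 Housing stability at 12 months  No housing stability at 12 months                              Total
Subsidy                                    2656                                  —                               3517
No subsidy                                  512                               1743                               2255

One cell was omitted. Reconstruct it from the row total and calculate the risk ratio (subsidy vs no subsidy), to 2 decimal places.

3.33

The missing cell is in the exposed row: 3517 − 2656 = 861.
So a = 2656, b = 861, c = 512, d = 1743.
RR = [a/(a+b)] / [c/(c+d)] = (2656/3517) / (512/2255) = 0.75519/0.22705 = 3.32608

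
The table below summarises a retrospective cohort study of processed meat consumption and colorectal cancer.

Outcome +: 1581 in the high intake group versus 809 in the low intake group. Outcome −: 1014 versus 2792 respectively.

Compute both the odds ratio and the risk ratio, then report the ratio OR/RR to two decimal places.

From the description: a = 1581, b = 1014, c = 809, d = 2792.
OR = (1581·2792)/(1014·809) = 4414152/820326 = 5.38097
Risk in exposed = 1581/2595 = 0.60925; risk in unexposed = 809/3601 = 0.22466; RR = 2.71187
OR/RR = 5.38097 / 2.71187 = 1.98423
The outcome is not rare, so the OR lies further from 1 than the RR.

1.98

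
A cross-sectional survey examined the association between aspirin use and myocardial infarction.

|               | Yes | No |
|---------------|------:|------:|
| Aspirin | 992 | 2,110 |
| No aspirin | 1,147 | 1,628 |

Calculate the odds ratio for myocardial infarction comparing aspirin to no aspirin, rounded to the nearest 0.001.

0.667

Cells: a = 992, b = 2110, c = 1147, d = 1628.
OR = (a·d)/(b·c) = (992 × 1628) / (2110 × 1147) = 1614976 / 2420170 = 0.66730
Exposure is associated with lower odds of myocardial infarction (OR = 0.67 < 1).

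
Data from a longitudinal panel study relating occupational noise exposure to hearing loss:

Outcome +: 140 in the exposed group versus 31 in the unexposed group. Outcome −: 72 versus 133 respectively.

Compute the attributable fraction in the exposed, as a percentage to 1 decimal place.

From the description: a = 140, b = 72, c = 31, d = 133.
Risk in exposed = 140/212 = 0.66038; risk in unexposed = 31/164 = 0.18902.
RR = 0.66038/0.18902 = 3.49361
AR% = (RR − 1)/RR × 100 = (3.49361 − 1)/3.49361 × 100 = 71.3763%

71.4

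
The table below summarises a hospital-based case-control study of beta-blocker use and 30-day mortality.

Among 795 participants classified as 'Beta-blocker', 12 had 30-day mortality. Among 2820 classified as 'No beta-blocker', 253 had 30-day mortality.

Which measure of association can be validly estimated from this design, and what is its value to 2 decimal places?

0.16

From the description: a = 12, b = 783, c = 253, d = 2567.
This is a hospital-based case-control study: participants were sampled on outcome status, so risks in the source population cannot be estimated directly — relative risk is not valid here. The odds ratio is the appropriate measure.
OR = (a·d)/(b·c) = (12 × 2567) / (783 × 253) = 30804 / 198099 = 0.15550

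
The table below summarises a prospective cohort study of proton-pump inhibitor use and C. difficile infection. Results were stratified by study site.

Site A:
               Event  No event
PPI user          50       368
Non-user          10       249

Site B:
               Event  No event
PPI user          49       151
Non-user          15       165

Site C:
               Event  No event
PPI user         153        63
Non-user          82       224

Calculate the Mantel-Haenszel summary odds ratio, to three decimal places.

OR_MH = Σ(aᵢdᵢ/nᵢ) / Σ(bᵢcᵢ/nᵢ), where nᵢ is the stratum total.
Stratum 1 (Site A): n = 677; a·d/n = 50·249/677 = 18.3900; b·c/n = 368·10/677 = 5.4357
Stratum 2 (Site B): n = 380; a·d/n = 49·165/380 = 21.2763; b·c/n = 151·15/380 = 5.9605
Stratum 3 (Site C): n = 522; a·d/n = 153·224/522 = 65.6552; b·c/n = 63·82/522 = 9.8966
OR_MH = (18.3900 + 21.2763 + 65.6552) / (5.4357 + 5.9605 + 9.8966) = 105.3214 / 21.2928 = 4.94634

4.946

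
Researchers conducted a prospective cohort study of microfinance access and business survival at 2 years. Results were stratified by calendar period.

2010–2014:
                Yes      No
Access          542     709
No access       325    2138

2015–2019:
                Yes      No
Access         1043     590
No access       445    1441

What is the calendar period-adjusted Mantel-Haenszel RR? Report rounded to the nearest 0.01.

2.91

RR_MH = Σ(aᵢ·n₀ᵢ/nᵢ) / Σ(cᵢ·n₁ᵢ/nᵢ), with n₁ᵢ = aᵢ+bᵢ (exposed), n₀ᵢ = cᵢ+dᵢ (unexposed), nᵢ = n₁ᵢ+n₀ᵢ.
Stratum 1 (2010–2014): n₁ = 1251, n₀ = 2463, n = 3714; a·n₀/n = 542·2463/3714 = 359.4362; c·n₁/n = 325·1251/3714 = 109.4709
Stratum 2 (2015–2019): n₁ = 1633, n₀ = 1886, n = 3519; a·n₀/n = 1043·1886/3519 = 558.9935; c·n₁/n = 445·1633/3519 = 206.5033
RR_MH = (359.4362 + 558.9935) / (109.4709 + 206.5033) = 918.4297 / 315.9742 = 2.90666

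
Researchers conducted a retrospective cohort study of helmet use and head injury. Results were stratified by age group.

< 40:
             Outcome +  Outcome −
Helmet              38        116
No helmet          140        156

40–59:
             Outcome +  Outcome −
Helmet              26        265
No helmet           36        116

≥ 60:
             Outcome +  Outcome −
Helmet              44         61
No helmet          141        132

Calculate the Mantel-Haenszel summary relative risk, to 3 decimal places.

RR_MH = Σ(aᵢ·n₀ᵢ/nᵢ) / Σ(cᵢ·n₁ᵢ/nᵢ), with n₁ᵢ = aᵢ+bᵢ (exposed), n₀ᵢ = cᵢ+dᵢ (unexposed), nᵢ = n₁ᵢ+n₀ᵢ.
Stratum 1 (< 40): n₁ = 154, n₀ = 296, n = 450; a·n₀/n = 38·296/450 = 24.9956; c·n₁/n = 140·154/450 = 47.9111
Stratum 2 (40–59): n₁ = 291, n₀ = 152, n = 443; a·n₀/n = 26·152/443 = 8.9210; c·n₁/n = 36·291/443 = 23.6479
Stratum 3 (≥ 60): n₁ = 105, n₀ = 273, n = 378; a·n₀/n = 44·273/378 = 31.7778; c·n₁/n = 141·105/378 = 39.1667
RR_MH = (24.9956 + 8.9210 + 31.7778) / (47.9111 + 23.6479 + 39.1667) = 65.6943 / 110.7256 = 0.59331

0.593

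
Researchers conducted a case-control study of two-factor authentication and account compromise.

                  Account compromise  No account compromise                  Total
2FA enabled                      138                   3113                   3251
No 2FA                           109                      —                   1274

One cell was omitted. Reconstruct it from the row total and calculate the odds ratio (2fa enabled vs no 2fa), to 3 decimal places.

The missing cell is in the unexposed row: 1274 − 109 = 1165.
So a = 138, b = 3113, c = 109, d = 1165.
OR = (a·d)/(b·c) = (138 × 1165) / (3113 × 109) = 160770 / 339317 = 0.47380

0.474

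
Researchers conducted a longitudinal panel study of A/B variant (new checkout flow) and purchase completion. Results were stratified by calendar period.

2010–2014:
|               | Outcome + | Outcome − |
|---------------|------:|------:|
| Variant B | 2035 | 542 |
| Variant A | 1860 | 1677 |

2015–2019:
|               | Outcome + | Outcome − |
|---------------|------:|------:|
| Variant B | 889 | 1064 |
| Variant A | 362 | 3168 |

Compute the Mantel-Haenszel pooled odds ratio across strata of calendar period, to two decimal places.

4.56

OR_MH = Σ(aᵢdᵢ/nᵢ) / Σ(bᵢcᵢ/nᵢ), where nᵢ is the stratum total.
Stratum 1 (2010–2014): n = 6114; a·d/n = 2035·1677/6114 = 558.1771; b·c/n = 542·1860/6114 = 164.8871
Stratum 2 (2015–2019): n = 5483; a·d/n = 889·3168/5483 = 513.6517; b·c/n = 1064·362/5483 = 70.2477
OR_MH = (558.1771 + 513.6517) / (164.8871 + 70.2477) = 1071.8288 / 235.1348 = 4.55836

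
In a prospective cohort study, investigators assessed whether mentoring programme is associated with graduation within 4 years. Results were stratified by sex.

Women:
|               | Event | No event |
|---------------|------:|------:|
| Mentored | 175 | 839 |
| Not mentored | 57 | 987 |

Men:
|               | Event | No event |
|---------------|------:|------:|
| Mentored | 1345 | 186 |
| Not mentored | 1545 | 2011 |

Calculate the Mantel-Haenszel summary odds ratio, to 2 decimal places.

7.72

OR_MH = Σ(aᵢdᵢ/nᵢ) / Σ(bᵢcᵢ/nᵢ), where nᵢ is the stratum total.
Stratum 1 (Women): n = 2058; a·d/n = 175·987/2058 = 83.9286; b·c/n = 839·57/2058 = 23.2376
Stratum 2 (Men): n = 5087; a·d/n = 1345·2011/5087 = 531.7073; b·c/n = 186·1545/5087 = 56.4911
OR_MH = (83.9286 + 531.7073) / (23.2376 + 56.4911) = 615.6359 / 79.7287 = 7.72164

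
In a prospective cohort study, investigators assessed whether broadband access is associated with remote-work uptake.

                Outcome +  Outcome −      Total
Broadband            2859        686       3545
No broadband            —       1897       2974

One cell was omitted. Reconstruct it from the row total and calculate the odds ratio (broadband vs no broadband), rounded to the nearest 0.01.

The missing cell is in the unexposed row: 2974 − 1897 = 1077.
So a = 2859, b = 686, c = 1077, d = 1897.
OR = (a·d)/(b·c) = (2859 × 1897) / (686 × 1077) = 5423523 / 738822 = 7.34077

7.34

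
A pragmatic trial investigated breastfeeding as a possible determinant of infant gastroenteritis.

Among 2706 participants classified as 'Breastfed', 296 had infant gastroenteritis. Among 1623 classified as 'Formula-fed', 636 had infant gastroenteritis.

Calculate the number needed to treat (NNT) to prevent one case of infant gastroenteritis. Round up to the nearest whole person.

4

Risk in treated group = 296/2706 = 0.10939; risk in control = 636/1623 = 0.39187.
Absolute risk reduction = 0.39187 − 0.10939 = 0.28248
NNT = 1 / ARR = 1 / 0.28248 = 3.540 → round up → 4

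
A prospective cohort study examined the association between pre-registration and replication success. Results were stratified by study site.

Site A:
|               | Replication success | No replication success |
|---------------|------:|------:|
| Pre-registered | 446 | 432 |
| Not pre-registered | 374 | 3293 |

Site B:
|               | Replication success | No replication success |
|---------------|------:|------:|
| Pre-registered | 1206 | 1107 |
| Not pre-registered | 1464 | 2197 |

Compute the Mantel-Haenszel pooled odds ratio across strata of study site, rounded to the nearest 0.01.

2.50

OR_MH = Σ(aᵢdᵢ/nᵢ) / Σ(bᵢcᵢ/nᵢ), where nᵢ is the stratum total.
Stratum 1 (Site A): n = 4545; a·d/n = 446·3293/4545 = 323.1415; b·c/n = 432·374/4545 = 35.5485
Stratum 2 (Site B): n = 5974; a·d/n = 1206·2197/5974 = 443.5189; b·c/n = 1107·1464/5974 = 271.2836
OR_MH = (323.1415 + 443.5189) / (35.5485 + 271.2836) = 766.6604 / 306.8321 = 2.49863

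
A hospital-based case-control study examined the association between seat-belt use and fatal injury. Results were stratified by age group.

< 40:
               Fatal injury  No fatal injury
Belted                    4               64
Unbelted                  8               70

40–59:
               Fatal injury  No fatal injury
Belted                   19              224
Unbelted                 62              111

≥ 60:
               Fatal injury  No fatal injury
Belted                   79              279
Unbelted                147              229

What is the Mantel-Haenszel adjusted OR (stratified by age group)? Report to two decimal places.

OR_MH = Σ(aᵢdᵢ/nᵢ) / Σ(bᵢcᵢ/nᵢ), where nᵢ is the stratum total.
Stratum 1 (< 40): n = 146; a·d/n = 4·70/146 = 1.9178; b·c/n = 64·8/146 = 3.5068
Stratum 2 (40–59): n = 416; a·d/n = 19·111/416 = 5.0697; b·c/n = 224·62/416 = 33.3846
Stratum 3 (≥ 60): n = 734; a·d/n = 79·229/734 = 24.6471; b·c/n = 279·147/734 = 55.8760
OR_MH = (1.9178 + 5.0697 + 24.6471) / (3.5068 + 33.3846 + 55.8760) = 31.6347 / 92.7675 = 0.34101

0.34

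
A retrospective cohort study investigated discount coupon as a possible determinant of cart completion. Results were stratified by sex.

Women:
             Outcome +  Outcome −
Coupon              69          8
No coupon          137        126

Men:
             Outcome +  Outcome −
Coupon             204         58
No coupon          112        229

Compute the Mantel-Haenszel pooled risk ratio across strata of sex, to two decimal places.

2.12

RR_MH = Σ(aᵢ·n₀ᵢ/nᵢ) / Σ(cᵢ·n₁ᵢ/nᵢ), with n₁ᵢ = aᵢ+bᵢ (exposed), n₀ᵢ = cᵢ+dᵢ (unexposed), nᵢ = n₁ᵢ+n₀ᵢ.
Stratum 1 (Women): n₁ = 77, n₀ = 263, n = 340; a·n₀/n = 69·263/340 = 53.3735; c·n₁/n = 137·77/340 = 31.0265
Stratum 2 (Men): n₁ = 262, n₀ = 341, n = 603; a·n₀/n = 204·341/603 = 115.3632; c·n₁/n = 112·262/603 = 48.6633
RR_MH = (53.3735 + 115.3632) / (31.0265 + 48.6633) = 168.7367 / 79.6898 = 2.11742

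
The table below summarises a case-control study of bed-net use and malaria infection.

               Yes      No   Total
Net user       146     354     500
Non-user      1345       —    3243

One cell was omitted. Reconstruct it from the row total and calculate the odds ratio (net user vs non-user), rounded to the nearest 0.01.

The missing cell is in the unexposed row: 3243 − 1345 = 1898.
So a = 146, b = 354, c = 1345, d = 1898.
OR = (a·d)/(b·c) = (146 × 1898) / (354 × 1345) = 277108 / 476130 = 0.58200

0.58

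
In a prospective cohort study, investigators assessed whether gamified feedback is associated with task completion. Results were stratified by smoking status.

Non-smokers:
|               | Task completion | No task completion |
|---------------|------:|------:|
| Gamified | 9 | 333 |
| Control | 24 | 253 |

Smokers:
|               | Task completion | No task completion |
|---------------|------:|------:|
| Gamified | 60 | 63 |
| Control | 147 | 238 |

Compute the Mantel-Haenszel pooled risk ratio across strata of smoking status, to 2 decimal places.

RR_MH = Σ(aᵢ·n₀ᵢ/nᵢ) / Σ(cᵢ·n₁ᵢ/nᵢ), with n₁ᵢ = aᵢ+bᵢ (exposed), n₀ᵢ = cᵢ+dᵢ (unexposed), nᵢ = n₁ᵢ+n₀ᵢ.
Stratum 1 (Non-smokers): n₁ = 342, n₀ = 277, n = 619; a·n₀/n = 9·277/619 = 4.0275; c·n₁/n = 24·342/619 = 13.2601
Stratum 2 (Smokers): n₁ = 123, n₀ = 385, n = 508; a·n₀/n = 60·385/508 = 45.4724; c·n₁/n = 147·123/508 = 35.5925
RR_MH = (4.0275 + 45.4724) / (13.2601 + 35.5925) = 49.4999 / 48.8526 = 1.01325

1.01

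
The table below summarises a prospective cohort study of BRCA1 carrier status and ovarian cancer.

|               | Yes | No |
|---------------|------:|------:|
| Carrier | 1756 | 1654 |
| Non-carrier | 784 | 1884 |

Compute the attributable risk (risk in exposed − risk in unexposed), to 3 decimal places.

Cells: a = 1756, b = 1654, c = 784, d = 1884.
Risk in exposed = 1756/3410 = 0.514956; risk in unexposed = 784/2668 = 0.293853.
Risk difference = 0.514956 − 0.293853 = 0.221103

0.221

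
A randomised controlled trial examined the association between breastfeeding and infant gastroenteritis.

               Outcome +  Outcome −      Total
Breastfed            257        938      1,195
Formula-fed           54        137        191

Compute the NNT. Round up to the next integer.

15

Risk in treated group = 257/1195 = 0.21506; risk in control = 54/191 = 0.28272.
Absolute risk reduction = 0.28272 − 0.21506 = 0.06766
NNT = 1 / ARR = 1 / 0.06766 = 14.780 → round up → 15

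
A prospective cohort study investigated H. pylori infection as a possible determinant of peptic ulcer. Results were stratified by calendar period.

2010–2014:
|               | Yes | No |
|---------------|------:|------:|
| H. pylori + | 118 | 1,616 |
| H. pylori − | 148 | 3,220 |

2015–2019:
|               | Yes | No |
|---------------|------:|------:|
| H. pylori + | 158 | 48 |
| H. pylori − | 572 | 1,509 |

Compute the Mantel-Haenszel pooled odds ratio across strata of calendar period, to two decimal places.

3.04

OR_MH = Σ(aᵢdᵢ/nᵢ) / Σ(bᵢcᵢ/nᵢ), where nᵢ is the stratum total.
Stratum 1 (2010–2014): n = 5102; a·d/n = 118·3220/5102 = 74.4728; b·c/n = 1616·148/5102 = 46.8773
Stratum 2 (2015–2019): n = 2287; a·d/n = 158·1509/2287 = 104.2510; b·c/n = 48·572/2287 = 12.0052
OR_MH = (74.4728 + 104.2510) / (46.8773 + 12.0052) = 178.7237 / 58.8826 = 3.03526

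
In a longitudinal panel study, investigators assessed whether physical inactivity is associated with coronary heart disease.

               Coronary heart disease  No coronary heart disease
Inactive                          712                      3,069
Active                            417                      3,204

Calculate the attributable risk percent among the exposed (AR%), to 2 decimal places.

Cells: a = 712, b = 3069, c = 417, d = 3204.
Risk in exposed = 712/3781 = 0.18831; risk in unexposed = 417/3621 = 0.11516.
RR = 0.18831/0.11516 = 1.63518
AR% = (RR − 1)/RR × 100 = (1.63518 − 1)/1.63518 × 100 = 38.8447%

38.84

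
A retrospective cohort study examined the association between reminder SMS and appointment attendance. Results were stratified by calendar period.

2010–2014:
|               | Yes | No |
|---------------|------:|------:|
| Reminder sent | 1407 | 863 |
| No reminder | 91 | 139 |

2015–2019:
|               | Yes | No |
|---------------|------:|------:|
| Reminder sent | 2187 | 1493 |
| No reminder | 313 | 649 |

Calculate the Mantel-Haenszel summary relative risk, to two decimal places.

RR_MH = Σ(aᵢ·n₀ᵢ/nᵢ) / Σ(cᵢ·n₁ᵢ/nᵢ), with n₁ᵢ = aᵢ+bᵢ (exposed), n₀ᵢ = cᵢ+dᵢ (unexposed), nᵢ = n₁ᵢ+n₀ᵢ.
Stratum 1 (2010–2014): n₁ = 2270, n₀ = 230, n = 2500; a·n₀/n = 1407·230/2500 = 129.4440; c·n₁/n = 91·2270/2500 = 82.6280
Stratum 2 (2015–2019): n₁ = 3680, n₀ = 962, n = 4642; a·n₀/n = 2187·962/4642 = 453.2301; c·n₁/n = 313·3680/4642 = 248.1344
RR_MH = (129.4440 + 453.2301) / (82.6280 + 248.1344) = 582.6741 / 330.7624 = 1.76161

1.76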